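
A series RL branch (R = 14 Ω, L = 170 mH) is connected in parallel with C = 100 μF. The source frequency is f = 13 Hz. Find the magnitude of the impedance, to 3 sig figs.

22.1 Ω

ω = 2πf = 81.68 rad/s
X_L = ωL = 13.9 Ω
X_C = 1/(ωC) = 122 Ω
Branch 1 (R+jX_L): Z₁ = 14.0 + j13.9 Ω, |Z₁| = 19.7 Ω
Branch 2 (−jX_C): Z₂ = −j122 Ω
Parallel: Z = Z₁Z₂/(Z₁+Z₂), |Z| = 22.1 Ω, ∠Z = 37.4°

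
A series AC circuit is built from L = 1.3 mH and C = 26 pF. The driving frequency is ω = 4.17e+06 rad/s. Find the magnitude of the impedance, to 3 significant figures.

X_L = ωL = 5420 Ω
X_C = 1/(ωC) = 9220 Ω
Net reactance X = X_L − X_C = -3800 Ω
Z = − j3800 Ω
|Z| = √(0² + 3800²) = 3800 Ω

3800 Ω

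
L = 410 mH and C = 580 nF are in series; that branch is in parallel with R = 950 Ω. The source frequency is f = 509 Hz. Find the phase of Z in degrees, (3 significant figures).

50.9°

ω = 2πf = 3198 rad/s
X_L = ωL = 1310 Ω
X_C = 1/(ωC) = 539 Ω
Branch 1: Z₁ = R = 950 Ω
Branch 2 (series LC): Z₂ = j(X_L − X_C) = j772 Ω
Parallel: Z = Z₁Z₂/(Z₁+Z₂), |Z| = 599 Ω, ∠Z = 50.9°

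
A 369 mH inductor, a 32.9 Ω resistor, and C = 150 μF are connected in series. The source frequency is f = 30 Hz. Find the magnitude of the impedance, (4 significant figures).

47.45 Ω

ω = 2πf = 188.5 rad/s
X_L = ωL = 69.55 Ω
X_C = 1/(ωC) = 35.37 Ω
Net reactance X = X_L − X_C = 34.19 Ω
Z = 32.90 + j34.19 Ω
|Z| = √(32.90² + 34.19²) = 47.45 Ω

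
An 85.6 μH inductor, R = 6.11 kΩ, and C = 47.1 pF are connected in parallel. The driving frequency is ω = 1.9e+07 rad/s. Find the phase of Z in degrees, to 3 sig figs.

X_L = ωL = 1630 Ω
X_C = 1/(ωC) = 1120 Ω
Parallel: admittances add. Y = 1/R + 1/(jωL) + jωC
Y = (0.000164 + j0.000280) S
|Y| = 0.000324 S → |Z| = 1/|Y| = 3080 Ω, ∠Z = −∠Y = -59.7°

-59.7°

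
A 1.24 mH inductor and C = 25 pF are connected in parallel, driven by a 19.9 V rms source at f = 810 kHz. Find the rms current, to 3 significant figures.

621 μA

ω = 2πf = 5.089e+06 rad/s
X_L = ωL = 6310 Ω
X_C = 1/(ωC) = 7860 Ω
Parallel: admittances add. Y = 1/(jωL) + jωC
Y = (0 − j3.12e-05) S
|Y| = 3.12e-05 S → |Z| = 1/|Y| = 32000 Ω, ∠Z = −∠Y = 90.0°
I = V/|Z| = 19.9/32000 = 621 μA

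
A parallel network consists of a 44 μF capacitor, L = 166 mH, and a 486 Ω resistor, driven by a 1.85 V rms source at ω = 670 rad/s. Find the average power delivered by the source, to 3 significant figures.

7.04 mW

X_L = ωL = 111 Ω
X_C = 1/(ωC) = 33.9 Ω
Parallel: admittances add. Y = 1/R + 1/(jωL) + jωC
Y = (0.00206 + j0.0205) S
|Y| = 0.0206 S → |Z| = 1/|Y| = 48.6 Ω, ∠Z = −∠Y = -84.3°
I = V/|Z| = 38.1 mA
P = VI cos φ = 1.85 × 0.0381 × cos(-84.3°) = 7.04 mW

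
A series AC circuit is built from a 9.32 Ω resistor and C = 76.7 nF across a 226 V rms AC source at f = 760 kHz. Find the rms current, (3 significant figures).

23.3 A

ω = 2πf = 4.775e+06 rad/s
X_C = 1/(ωC) = 2.73 Ω
Z = 9.32 − j2.73 Ω
|Z| = √(9.32² + 2.73²) = 9.71 Ω
I = V/|Z| = 226/9.71 = 23.3 A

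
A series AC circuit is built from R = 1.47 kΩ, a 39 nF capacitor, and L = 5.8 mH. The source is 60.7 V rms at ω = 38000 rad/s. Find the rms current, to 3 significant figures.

X_L = ωL = 220 Ω
X_C = 1/(ωC) = 675 Ω
Net reactance X = X_L − X_C = -454 Ω
Z = 1470 − j454 Ω
|Z| = √(1470² + 454²) = 1540 Ω
I = V/|Z| = 60.7/1540 = 39.5 mA

39.5 mA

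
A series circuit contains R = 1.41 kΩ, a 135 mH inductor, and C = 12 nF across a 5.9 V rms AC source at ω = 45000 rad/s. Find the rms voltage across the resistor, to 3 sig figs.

X_L = ωL = 6080 Ω
X_C = 1/(ωC) = 1850 Ω
Net reactance X = X_L − X_C = 4220 Ω
Z = 1410 + j4220 Ω
|Z| = √(1410² + 4220²) = 4450 Ω
I = V/|Z| = 1.33 mA
V_R = I·|Z_R| = 0.00133 × 1410 = 1.87 V

1.87 V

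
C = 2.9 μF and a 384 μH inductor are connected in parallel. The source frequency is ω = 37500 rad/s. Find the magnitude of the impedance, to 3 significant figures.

25.4 Ω

X_L = ωL = 14.4 Ω
X_C = 1/(ωC) = 9.20 Ω
Parallel: admittances add. Y = 1/(jωL) + jωC
Y = (0 + j0.0393) S
|Y| = 0.0393 S → |Z| = 1/|Y| = 25.4 Ω, ∠Z = −∠Y = -90.0°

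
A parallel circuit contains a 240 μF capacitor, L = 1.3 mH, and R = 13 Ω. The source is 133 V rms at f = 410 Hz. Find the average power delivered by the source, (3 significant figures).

1.36 kW

ω = 2πf = 2576 rad/s
X_L = ωL = 3.35 Ω
X_C = 1/(ωC) = 1.62 Ω
Parallel: admittances add. Y = 1/R + 1/(jωL) + jωC
Y = (0.0769 + j0.320) S
|Y| = 0.329 S → |Z| = 1/|Y| = 3.04 Ω, ∠Z = −∠Y = -76.5°
I = V/|Z| = 43.7 A
P = VI cos φ = 133 × 43.7 × cos(-76.5°) = 1.36 kW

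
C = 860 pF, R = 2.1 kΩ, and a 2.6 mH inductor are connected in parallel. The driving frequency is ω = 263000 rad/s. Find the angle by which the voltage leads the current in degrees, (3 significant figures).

68.9°

X_L = ωL = 684 Ω
X_C = 1/(ωC) = 4420 Ω
Parallel: admittances add. Y = 1/R + 1/(jωL) + jωC
Y = (0.000476 − j0.00124) S
|Y| = 0.00132 S → |Z| = 1/|Y| = 755 Ω, ∠Z = −∠Y = 68.9°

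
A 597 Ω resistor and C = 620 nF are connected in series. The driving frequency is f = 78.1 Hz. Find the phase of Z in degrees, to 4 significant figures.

ω = 2πf = 490.7 rad/s
X_C = 1/(ωC) = 3287 Ω
Z = 597.0 − j3287 Ω
|Z| = √(597.0² + 3287²) = 3341 Ω
∠Z = arctan(-3287/597.0) = -79.71°

-79.71°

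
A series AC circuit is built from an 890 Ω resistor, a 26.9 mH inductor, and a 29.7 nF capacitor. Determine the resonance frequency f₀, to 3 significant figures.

ω₀ = 1/√(LC) = 1/√(0.0269 × 2.97e-08) = 35380 rad/s
f₀ = ω₀/(2π) = 5.63 kHz

5.63 kHz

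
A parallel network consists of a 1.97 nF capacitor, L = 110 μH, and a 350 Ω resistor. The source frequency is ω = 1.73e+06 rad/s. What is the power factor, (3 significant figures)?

0.840

X_L = ωL = 190 Ω
X_C = 1/(ωC) = 293 Ω
Parallel: admittances add. Y = 1/R + 1/(jωL) + jωC
Y = (0.00286 − j0.00185) S
|Y| = 0.00340 S → |Z| = 1/|Y| = 294 Ω, ∠Z = −∠Y = 32.9°
cos φ = cos(32.9°) = 0.840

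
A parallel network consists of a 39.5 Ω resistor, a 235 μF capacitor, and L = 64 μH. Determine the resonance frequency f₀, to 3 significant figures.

ω₀ = 1/√(LC) = 1/√(6.4e-05 × 0.000235) = 8154 rad/s
f₀ = ω₀/(2π) = 1.30 kHz

1.30 kHz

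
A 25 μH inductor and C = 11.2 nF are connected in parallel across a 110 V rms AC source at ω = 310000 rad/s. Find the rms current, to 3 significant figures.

13.8 A

X_L = ωL = 7.75 Ω
X_C = 1/(ωC) = 288 Ω
Parallel: admittances add. Y = 1/(jωL) + jωC
Y = (0 − j0.126) S
|Y| = 0.126 S → |Z| = 1/|Y| = 7.96 Ω, ∠Z = −∠Y = 90.0°
I = V/|Z| = 110/7.96 = 13.8 A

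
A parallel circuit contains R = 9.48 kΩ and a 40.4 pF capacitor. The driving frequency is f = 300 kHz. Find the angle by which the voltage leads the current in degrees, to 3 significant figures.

-35.8°

ω = 2πf = 1.885e+06 rad/s
X_C = 1/(ωC) = 13100 Ω
Parallel: admittances add. Y = 1/R + jωC
Y = (0.000105 + j7.62e-05) S
|Y| = 0.000130 S → |Z| = 1/|Y| = 7690 Ω, ∠Z = −∠Y = -35.8°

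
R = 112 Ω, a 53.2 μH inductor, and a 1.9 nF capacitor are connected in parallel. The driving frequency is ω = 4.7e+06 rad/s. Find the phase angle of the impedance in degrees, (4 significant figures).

X_L = ωL = 250.0 Ω
X_C = 1/(ωC) = 112.0 Ω
Parallel: admittances add. Y = 1/R + 1/(jωL) + jωC
Y = (0.008929 + j0.004931) S
|Y| = 0.01020 S → |Z| = 1/|Y| = 98.04 Ω, ∠Z = −∠Y = -28.91°

-28.91°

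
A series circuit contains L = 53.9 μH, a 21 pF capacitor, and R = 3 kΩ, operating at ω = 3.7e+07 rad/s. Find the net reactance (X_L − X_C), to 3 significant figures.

X_L = ωL = 1990 Ω
X_C = 1/(ωC) = 1290 Ω
X = 1990 − 1290 = 707 Ω

707 Ω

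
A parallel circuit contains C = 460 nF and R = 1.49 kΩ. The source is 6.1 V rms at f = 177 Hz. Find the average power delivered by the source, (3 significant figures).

25.0 mW

ω = 2πf = 1112 rad/s
X_C = 1/(ωC) = 1950 Ω
Parallel: admittances add. Y = 1/R + jωC
Y = (0.000671 + j0.000512) S
|Y| = 0.000844 S → |Z| = 1/|Y| = 1180 Ω, ∠Z = −∠Y = -37.3°
I = V/|Z| = 5.15 mA
P = VI cos φ = 6.1 × 0.00515 × cos(-37.3°) = 25.0 mW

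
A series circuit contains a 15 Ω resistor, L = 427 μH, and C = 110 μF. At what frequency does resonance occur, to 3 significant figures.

ω₀ = 1/√(LC) = 1/√(0.000427 × 0.00011) = 4614 rad/s
f₀ = ω₀/(2π) = 734 Hz

734 Hz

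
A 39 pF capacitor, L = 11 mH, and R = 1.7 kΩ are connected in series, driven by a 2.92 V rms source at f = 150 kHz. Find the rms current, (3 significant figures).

ω = 2πf = 942500 rad/s
X_L = ωL = 10400 Ω
X_C = 1/(ωC) = 27200 Ω
Net reactance X = X_L − X_C = -16800 Ω
Z = 1700 − j16800 Ω
|Z| = √(1700² + 16800²) = 16900 Ω
I = V/|Z| = 2.92/16900 = 173 μA

173 μA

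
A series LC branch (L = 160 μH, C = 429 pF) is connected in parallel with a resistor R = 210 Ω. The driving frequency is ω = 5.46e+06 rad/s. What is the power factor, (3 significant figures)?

0.905

X_L = ωL = 874 Ω
X_C = 1/(ωC) = 427 Ω
Branch 1: Z₁ = R = 210 Ω
Branch 2 (series LC): Z₂ = j(X_L − X_C) = j447 Ω
Parallel: Z = Z₁Z₂/(Z₁+Z₂), |Z| = 190 Ω, ∠Z = 25.2°
cos φ = cos(25.2°) = 0.905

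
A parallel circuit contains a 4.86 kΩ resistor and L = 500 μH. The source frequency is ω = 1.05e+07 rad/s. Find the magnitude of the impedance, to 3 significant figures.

X_L = ωL = 5250 Ω
Parallel: admittances add. Y = 1/R + 1/(jωL)
Y = (0.000206 − j0.000190) S
|Y| = 0.000280 S → |Z| = 1/|Y| = 3570 Ω, ∠Z = −∠Y = 42.8°

3570 Ω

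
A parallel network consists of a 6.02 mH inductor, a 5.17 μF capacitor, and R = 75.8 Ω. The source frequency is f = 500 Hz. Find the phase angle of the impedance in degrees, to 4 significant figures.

70.19°

ω = 2πf = 3142 rad/s
X_L = ωL = 18.91 Ω
X_C = 1/(ωC) = 61.57 Ω
Parallel: admittances add. Y = 1/R + 1/(jωL) + jωC
Y = (0.01319 − j0.03663) S
|Y| = 0.03894 S → |Z| = 1/|Y| = 25.68 Ω, ∠Z = −∠Y = 70.19°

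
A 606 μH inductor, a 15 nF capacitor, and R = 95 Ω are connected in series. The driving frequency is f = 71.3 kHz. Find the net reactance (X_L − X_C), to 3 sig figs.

123 Ω

ω = 2πf = 448000 rad/s
X_L = ωL = 271 Ω
X_C = 1/(ωC) = 149 Ω
X = 271 − 149 = 123 Ω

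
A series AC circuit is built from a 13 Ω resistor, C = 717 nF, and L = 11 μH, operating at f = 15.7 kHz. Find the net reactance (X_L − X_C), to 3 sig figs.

-13.1 Ω

ω = 2πf = 98650 rad/s
X_L = ωL = 1.09 Ω
X_C = 1/(ωC) = 14.1 Ω
X = 1.09 − 14.1 = -13.1 Ω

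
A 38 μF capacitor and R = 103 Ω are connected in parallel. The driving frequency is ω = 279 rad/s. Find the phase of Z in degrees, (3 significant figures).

X_C = 1/(ωC) = 94.3 Ω
Parallel: admittances add. Y = 1/R + jωC
Y = (0.00971 + j0.0106) S
|Y| = 0.0144 S → |Z| = 1/|Y| = 69.6 Ω, ∠Z = −∠Y = -47.5°

-47.5°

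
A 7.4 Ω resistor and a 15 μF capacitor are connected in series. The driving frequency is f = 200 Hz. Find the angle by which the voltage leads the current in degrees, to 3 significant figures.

ω = 2πf = 1257 rad/s
X_C = 1/(ωC) = 53.1 Ω
Z = 7.40 − j53.1 Ω
|Z| = √(7.40² + 53.1²) = 53.6 Ω
∠Z = arctan(-53.1/7.40) = -82.1°

-82.1°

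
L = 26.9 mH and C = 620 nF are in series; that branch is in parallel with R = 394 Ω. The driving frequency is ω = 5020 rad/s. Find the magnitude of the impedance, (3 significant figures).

168 Ω

X_L = ωL = 135 Ω
X_C = 1/(ωC) = 321 Ω
Branch 1: Z₁ = R = 394 Ω
Branch 2 (series LC): Z₂ = j(X_L − X_C) = −j186 Ω
Parallel: Z = Z₁Z₂/(Z₁+Z₂), |Z| = 168 Ω, ∠Z = -64.7°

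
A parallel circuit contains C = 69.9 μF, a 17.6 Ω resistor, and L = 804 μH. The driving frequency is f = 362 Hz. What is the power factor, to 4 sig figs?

0.1449

ω = 2πf = 2275 rad/s
X_L = ωL = 1.829 Ω
X_C = 1/(ωC) = 6.290 Ω
Parallel: admittances add. Y = 1/R + 1/(jωL) + jωC
Y = (0.05682 − j0.3878) S
|Y| = 0.3920 S → |Z| = 1/|Y| = 2.551 Ω, ∠Z = −∠Y = 81.67°
cos φ = cos(81.67°) = 0.1449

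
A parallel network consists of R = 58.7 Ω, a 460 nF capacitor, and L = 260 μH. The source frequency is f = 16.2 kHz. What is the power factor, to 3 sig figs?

ω = 2πf = 101800 rad/s
X_L = ωL = 26.5 Ω
X_C = 1/(ωC) = 21.4 Ω
Parallel: admittances add. Y = 1/R + 1/(jωL) + jωC
Y = (0.0170 + j0.00904) S
|Y| = 0.0193 S → |Z| = 1/|Y| = 51.9 Ω, ∠Z = −∠Y = -27.9°
cos φ = cos(-27.9°) = 0.883

0.883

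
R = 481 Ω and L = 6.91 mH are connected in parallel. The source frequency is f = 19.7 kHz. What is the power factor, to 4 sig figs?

0.8716

ω = 2πf = 123800 rad/s
X_L = ωL = 855.3 Ω
Parallel: admittances add. Y = 1/R + 1/(jωL)
Y = (0.002079 − j0.001169) S
|Y| = 0.002385 S → |Z| = 1/|Y| = 419.3 Ω, ∠Z = −∠Y = 29.35°
cos φ = cos(29.35°) = 0.8716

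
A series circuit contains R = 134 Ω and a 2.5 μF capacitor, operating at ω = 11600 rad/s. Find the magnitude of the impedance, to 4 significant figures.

X_C = 1/(ωC) = 34.48 Ω
Z = 134.0 − j34.48 Ω
|Z| = √(134.0² + 34.48²) = 138.4 Ω

138.4 Ω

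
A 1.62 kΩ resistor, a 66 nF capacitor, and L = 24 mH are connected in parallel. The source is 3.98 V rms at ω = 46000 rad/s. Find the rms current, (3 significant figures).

X_L = ωL = 1100 Ω
X_C = 1/(ωC) = 329 Ω
Parallel: admittances add. Y = 1/R + 1/(jωL) + jωC
Y = (0.000617 + j0.00213) S
|Y| = 0.00222 S → |Z| = 1/|Y| = 451 Ω, ∠Z = −∠Y = -73.8°
I = V/|Z| = 3.98/451 = 8.83 mA

8.83 mA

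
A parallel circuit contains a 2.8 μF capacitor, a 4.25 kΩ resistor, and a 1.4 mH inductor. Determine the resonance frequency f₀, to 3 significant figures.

ω₀ = 1/√(LC) = 1/√(0.0014 × 2.8e-06) = 15970 rad/s
f₀ = ω₀/(2π) = 2.54 kHz

2.54 kHz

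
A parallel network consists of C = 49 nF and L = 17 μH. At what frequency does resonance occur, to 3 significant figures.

174 kHz

ω₀ = 1/√(LC) = 1/√(1.7e-05 × 4.9e-08) = 1.096e+06 rad/s
f₀ = ω₀/(2π) = 174 kHz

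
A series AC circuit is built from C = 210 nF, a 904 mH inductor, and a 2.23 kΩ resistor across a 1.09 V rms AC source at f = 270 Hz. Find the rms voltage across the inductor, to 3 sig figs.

0.651 V

ω = 2πf = 1696 rad/s
X_L = ωL = 1530 Ω
X_C = 1/(ωC) = 2810 Ω
Net reactance X = X_L − X_C = -1270 Ω
Z = 2230 − j1270 Ω
|Z| = √(2230² + 1270²) = 2570 Ω
I = V/|Z| = 424 μA
V_L = I·|Z_L| = 0.000424 × 1530 = 0.651 V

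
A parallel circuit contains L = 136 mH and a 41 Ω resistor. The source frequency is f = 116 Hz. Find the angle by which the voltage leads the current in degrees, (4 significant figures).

22.47°

ω = 2πf = 728.8 rad/s
X_L = ωL = 99.12 Ω
Parallel: admittances add. Y = 1/R + 1/(jωL)
Y = (0.02439 − j0.01009) S
|Y| = 0.02639 S → |Z| = 1/|Y| = 37.89 Ω, ∠Z = −∠Y = 22.47°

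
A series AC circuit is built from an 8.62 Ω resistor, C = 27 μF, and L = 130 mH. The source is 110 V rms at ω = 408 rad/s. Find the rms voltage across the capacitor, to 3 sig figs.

258 V

X_L = ωL = 53.0 Ω
X_C = 1/(ωC) = 90.8 Ω
Net reactance X = X_L − X_C = -37.7 Ω
Z = 8.62 − j37.7 Ω
|Z| = √(8.62² + 37.7²) = 38.7 Ω
I = V/|Z| = 2.84 A
V_C = I·|Z_C| = 2.84 × 90.8 = 258 V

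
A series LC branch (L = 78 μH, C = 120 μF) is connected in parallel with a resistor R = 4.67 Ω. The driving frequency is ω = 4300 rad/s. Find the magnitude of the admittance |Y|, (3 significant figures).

X_L = ωL = 0.335 Ω
X_C = 1/(ωC) = 1.94 Ω
Branch 1: Z₁ = R = 4.67 Ω
Branch 2 (series LC): Z₂ = j(X_L − X_C) = −j1.60 Ω
Parallel: Z = Z₁Z₂/(Z₁+Z₂), |Z| = 1.52 Ω, ∠Z = -71.1°
|Y| = 1/|Z| = 660 mS

660 mS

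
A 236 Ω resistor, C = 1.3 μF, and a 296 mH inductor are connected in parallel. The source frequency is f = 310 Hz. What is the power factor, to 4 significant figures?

ω = 2πf = 1948 rad/s
X_L = ωL = 576.5 Ω
X_C = 1/(ωC) = 394.9 Ω
Parallel: admittances add. Y = 1/R + 1/(jωL) + jωC
Y = (0.004237 + j0.0007977) S
|Y| = 0.004312 S → |Z| = 1/|Y| = 231.9 Ω, ∠Z = −∠Y = -10.66°
cos φ = cos(-10.66°) = 0.9827

0.9827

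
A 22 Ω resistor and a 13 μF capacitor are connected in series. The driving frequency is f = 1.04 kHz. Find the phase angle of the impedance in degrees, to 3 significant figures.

-28.2°

ω = 2πf = 6535 rad/s
X_C = 1/(ωC) = 11.8 Ω
Z = 22.0 − j11.8 Ω
|Z| = √(22.0² + 11.8²) = 25.0 Ω
∠Z = arctan(-11.8/22.0) = -28.2°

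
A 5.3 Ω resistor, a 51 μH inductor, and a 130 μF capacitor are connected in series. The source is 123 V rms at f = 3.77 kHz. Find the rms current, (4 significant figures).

ω = 2πf = 23690 rad/s
X_L = ωL = 1.208 Ω
X_C = 1/(ωC) = 0.3247 Ω
Net reactance X = X_L − X_C = 0.8833 Ω
Z = 5.300 + j0.8833 Ω
|Z| = √(5.300² + 0.8833²) = 5.373 Ω
I = V/|Z| = 123/5.373 = 22.89 A

22.89 A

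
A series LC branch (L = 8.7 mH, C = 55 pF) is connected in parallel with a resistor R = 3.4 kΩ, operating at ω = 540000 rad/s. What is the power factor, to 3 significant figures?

X_L = ωL = 4700 Ω
X_C = 1/(ωC) = 33700 Ω
Branch 1: Z₁ = R = 3400 Ω
Branch 2 (series LC): Z₂ = j(X_L − X_C) = −j29000 Ω
Parallel: Z = Z₁Z₂/(Z₁+Z₂), |Z| = 3380 Ω, ∠Z = -6.69°
cos φ = cos(-6.69°) = 0.993

0.993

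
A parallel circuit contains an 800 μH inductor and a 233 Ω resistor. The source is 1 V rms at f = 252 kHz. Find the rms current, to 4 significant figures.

4.364 mA

ω = 2πf = 1.583e+06 rad/s
X_L = ωL = 1267 Ω
Parallel: admittances add. Y = 1/R + 1/(jωL)
Y = (0.004292 − j0.0007895) S
|Y| = 0.004364 S → |Z| = 1/|Y| = 229.2 Ω, ∠Z = −∠Y = 10.42°
I = V/|Z| = 1/229.2 = 4.364 mA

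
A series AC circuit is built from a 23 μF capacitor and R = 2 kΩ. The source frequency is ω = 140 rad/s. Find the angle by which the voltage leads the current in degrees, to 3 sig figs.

-8.83°

X_C = 1/(ωC) = 311 Ω
Z = 2000 − j311 Ω
|Z| = √(2000² + 311²) = 2020 Ω
∠Z = arctan(-311/2000) = -8.83°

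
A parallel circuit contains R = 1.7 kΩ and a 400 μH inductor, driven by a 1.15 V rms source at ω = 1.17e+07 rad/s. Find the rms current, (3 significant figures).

720 μA

X_L = ωL = 4680 Ω
Parallel: admittances add. Y = 1/R + 1/(jωL)
Y = (0.000588 − j0.000214) S
|Y| = 0.000626 S → |Z| = 1/|Y| = 1600 Ω, ∠Z = −∠Y = 20.0°
I = V/|Z| = 1.15/1600 = 720 μA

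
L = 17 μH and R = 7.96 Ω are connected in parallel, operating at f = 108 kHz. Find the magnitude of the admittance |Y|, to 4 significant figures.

ω = 2πf = 678600 rad/s
X_L = ωL = 11.54 Ω
Parallel: admittances add. Y = 1/R + 1/(jωL)
Y = (0.1256 − j0.08669) S
|Y| = 0.1526 S → |Z| = 1/|Y| = 6.552 Ω, ∠Z = −∠Y = 34.61°

152.6 mS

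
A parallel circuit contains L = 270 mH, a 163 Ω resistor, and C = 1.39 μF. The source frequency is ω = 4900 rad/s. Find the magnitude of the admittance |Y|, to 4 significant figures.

8.620 mS

X_L = ωL = 1323 Ω
X_C = 1/(ωC) = 146.8 Ω
Parallel: admittances add. Y = 1/R + 1/(jωL) + jωC
Y = (0.006135 + j0.006055) S
|Y| = 0.008620 S → |Z| = 1/|Y| = 116.0 Ω, ∠Z = −∠Y = -44.62°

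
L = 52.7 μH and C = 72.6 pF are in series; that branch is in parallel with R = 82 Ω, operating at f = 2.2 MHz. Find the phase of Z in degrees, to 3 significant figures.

-17.0°

ω = 2πf = 1.382e+07 rad/s
X_L = ωL = 728 Ω
X_C = 1/(ωC) = 996 Ω
Branch 1: Z₁ = R = 82.0 Ω
Branch 2 (series LC): Z₂ = j(X_L − X_C) = −j268 Ω
Parallel: Z = Z₁Z₂/(Z₁+Z₂), |Z| = 78.4 Ω, ∠Z = -17.0°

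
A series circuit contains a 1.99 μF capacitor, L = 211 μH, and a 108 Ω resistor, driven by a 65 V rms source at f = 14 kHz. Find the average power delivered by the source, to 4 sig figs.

ω = 2πf = 87960 rad/s
X_L = ωL = 18.56 Ω
X_C = 1/(ωC) = 5.713 Ω
Net reactance X = X_L − X_C = 12.85 Ω
Z = 108.0 + j12.85 Ω
|Z| = √(108.0² + 12.85²) = 108.8 Ω
∠Z = arctan(12.85/108.0) = 6.784°
I = V/|Z| = 597.6 mA
P = VI cos φ = 65 × 0.5976 × cos(6.784°) = 38.57 W

38.57 W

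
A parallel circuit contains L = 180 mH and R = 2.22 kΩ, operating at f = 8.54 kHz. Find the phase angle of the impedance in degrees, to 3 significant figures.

ω = 2πf = 53660 rad/s
X_L = ωL = 9660 Ω
Parallel: admittances add. Y = 1/R + 1/(jωL)
Y = (0.000450 − j0.000104) S
|Y| = 0.000462 S → |Z| = 1/|Y| = 2160 Ω, ∠Z = −∠Y = 12.9°

12.9°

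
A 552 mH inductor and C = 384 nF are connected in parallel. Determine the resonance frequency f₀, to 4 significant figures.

ω₀ = 1/√(LC) = 1/√(0.552 × 3.84e-07) = 2172 rad/s
f₀ = ω₀/(2π) = 345.7 Hz

345.7 Hz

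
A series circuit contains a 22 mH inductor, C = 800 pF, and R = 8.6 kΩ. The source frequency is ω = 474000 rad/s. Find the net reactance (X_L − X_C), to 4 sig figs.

X_L = ωL = 10430 Ω
X_C = 1/(ωC) = 2637 Ω
X = 10430 − 2637 = 7791 Ω

7791 Ω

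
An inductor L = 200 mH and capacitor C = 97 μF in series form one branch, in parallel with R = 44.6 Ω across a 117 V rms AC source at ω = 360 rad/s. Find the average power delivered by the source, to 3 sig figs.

X_L = ωL = 72.0 Ω
X_C = 1/(ωC) = 28.6 Ω
Branch 1: Z₁ = R = 44.6 Ω
Branch 2 (series LC): Z₂ = j(X_L − X_C) = j43.4 Ω
Parallel: Z = Z₁Z₂/(Z₁+Z₂), |Z| = 31.1 Ω, ∠Z = 45.8°
I = V/|Z| = 3.76 A
P = VI cos φ = 117 × 3.76 × cos(45.8°) = 307 W

307 W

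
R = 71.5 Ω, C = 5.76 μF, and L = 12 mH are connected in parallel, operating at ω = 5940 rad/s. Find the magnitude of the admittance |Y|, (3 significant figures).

24.6 mS

X_L = ωL = 71.3 Ω
X_C = 1/(ωC) = 29.2 Ω
Parallel: admittances add. Y = 1/R + 1/(jωL) + jωC
Y = (0.0140 + j0.0202) S
|Y| = 0.0246 S → |Z| = 1/|Y| = 40.7 Ω, ∠Z = −∠Y = -55.3°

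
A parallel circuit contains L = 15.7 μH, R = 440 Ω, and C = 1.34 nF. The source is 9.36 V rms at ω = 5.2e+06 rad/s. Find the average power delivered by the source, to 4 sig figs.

199.1 mW

X_L = ωL = 81.64 Ω
X_C = 1/(ωC) = 143.5 Ω
Parallel: admittances add. Y = 1/R + 1/(jωL) + jωC
Y = (0.002273 − j0.005281) S
|Y| = 0.005749 S → |Z| = 1/|Y| = 173.9 Ω, ∠Z = −∠Y = 66.71°
I = V/|Z| = 53.81 mA
P = VI cos φ = 9.36 × 0.05381 × cos(66.71°) = 199.1 mW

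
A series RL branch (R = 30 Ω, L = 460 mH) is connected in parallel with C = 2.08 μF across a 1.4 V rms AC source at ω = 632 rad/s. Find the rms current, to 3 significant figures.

2.97 mA

X_L = ωL = 291 Ω
X_C = 1/(ωC) = 761 Ω
Branch 1 (R+jX_L): Z₁ = 30.0 + j291 Ω, |Z₁| = 292 Ω
Branch 2 (−jX_C): Z₂ = −j761 Ω
Parallel: Z = Z₁Z₂/(Z₁+Z₂), |Z| = 472 Ω, ∠Z = 80.5°
I = V/|Z| = 1.4/472 = 2.97 mA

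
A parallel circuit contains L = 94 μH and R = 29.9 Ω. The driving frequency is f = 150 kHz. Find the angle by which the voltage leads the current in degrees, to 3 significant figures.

ω = 2πf = 942500 rad/s
X_L = ωL = 88.6 Ω
Parallel: admittances add. Y = 1/R + 1/(jωL)
Y = (0.0334 − j0.0113) S
|Y| = 0.0353 S → |Z| = 1/|Y| = 28.3 Ω, ∠Z = −∠Y = 18.6°

18.6°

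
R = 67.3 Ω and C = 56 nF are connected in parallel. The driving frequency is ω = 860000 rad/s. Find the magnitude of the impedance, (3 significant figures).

X_C = 1/(ωC) = 20.8 Ω
Parallel: admittances add. Y = 1/R + jωC
Y = (0.0149 + j0.0482) S
|Y| = 0.0504 S → |Z| = 1/|Y| = 19.8 Ω, ∠Z = −∠Y = -72.9°

19.8 Ω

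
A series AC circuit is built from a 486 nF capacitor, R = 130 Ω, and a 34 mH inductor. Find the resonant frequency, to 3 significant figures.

1.24 kHz

ω₀ = 1/√(LC) = 1/√(0.034 × 4.86e-07) = 7779 rad/s
f₀ = ω₀/(2π) = 1.24 kHz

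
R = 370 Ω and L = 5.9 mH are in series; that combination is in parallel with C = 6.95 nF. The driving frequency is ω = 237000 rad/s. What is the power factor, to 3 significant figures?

0.178

X_L = ωL = 1400 Ω
X_C = 1/(ωC) = 607 Ω
Branch 1 (R+jX_L): Z₁ = 370 + j1400 Ω, |Z₁| = 1450 Ω
Branch 2 (−jX_C): Z₂ = −j607 Ω
Parallel: Z = Z₁Z₂/(Z₁+Z₂), |Z| = 1010 Ω, ∠Z = -79.8°
cos φ = cos(-79.8°) = 0.178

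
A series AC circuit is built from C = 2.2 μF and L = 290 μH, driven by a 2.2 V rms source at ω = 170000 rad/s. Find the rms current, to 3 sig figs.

X_L = ωL = 49.3 Ω
X_C = 1/(ωC) = 2.67 Ω
Net reactance X = X_L − X_C = 46.6 Ω
Z = j46.6 Ω
|Z| = √(0² + 46.6²) = 46.6 Ω
I = V/|Z| = 2.2/46.6 = 47.2 mA

47.2 mA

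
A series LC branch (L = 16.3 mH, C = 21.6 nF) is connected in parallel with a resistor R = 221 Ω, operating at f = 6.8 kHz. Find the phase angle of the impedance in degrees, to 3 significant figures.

ω = 2πf = 42730 rad/s
X_L = ωL = 696 Ω
X_C = 1/(ωC) = 1080 Ω
Branch 1: Z₁ = R = 221 Ω
Branch 2 (series LC): Z₂ = j(X_L − X_C) = −j387 Ω
Parallel: Z = Z₁Z₂/(Z₁+Z₂), |Z| = 192 Ω, ∠Z = -29.7°

-29.7°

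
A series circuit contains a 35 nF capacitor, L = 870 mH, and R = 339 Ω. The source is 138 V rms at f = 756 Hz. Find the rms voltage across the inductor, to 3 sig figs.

298 V

ω = 2πf = 4750 rad/s
X_L = ωL = 4130 Ω
X_C = 1/(ωC) = 6010 Ω
Net reactance X = X_L − X_C = -1880 Ω
Z = 339 − j1880 Ω
|Z| = √(339² + 1880²) = 1910 Ω
I = V/|Z| = 72.2 mA
V_L = I·|Z_L| = 0.0722 × 4130 = 298 V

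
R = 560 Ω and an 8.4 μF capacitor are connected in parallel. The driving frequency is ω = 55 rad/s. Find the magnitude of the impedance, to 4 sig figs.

542.1 Ω

X_C = 1/(ωC) = 2165 Ω
Parallel: admittances add. Y = 1/R + jωC
Y = (0.001786 + j0.0004620) S
|Y| = 0.001845 S → |Z| = 1/|Y| = 542.1 Ω, ∠Z = −∠Y = -14.51°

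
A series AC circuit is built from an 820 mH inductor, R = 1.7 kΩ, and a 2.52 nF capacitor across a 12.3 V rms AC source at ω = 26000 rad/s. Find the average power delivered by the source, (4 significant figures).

6.498 mW

X_L = ωL = 21320 Ω
X_C = 1/(ωC) = 15260 Ω
Net reactance X = X_L − X_C = 6057 Ω
Z = 1700 + j6057 Ω
|Z| = √(1700² + 6057²) = 6292 Ω
∠Z = arctan(6057/1700) = 74.32°
I = V/|Z| = 1.955 mA
P = VI cos φ = 12.3 × 0.001955 × cos(74.32°) = 6.498 mW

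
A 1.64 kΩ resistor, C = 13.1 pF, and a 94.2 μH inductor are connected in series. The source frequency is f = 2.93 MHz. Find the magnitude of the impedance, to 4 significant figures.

ω = 2πf = 1.841e+07 rad/s
X_L = ωL = 1734 Ω
X_C = 1/(ωC) = 4146 Ω
Net reactance X = X_L − X_C = -2412 Ω
Z = 1640 − j2412 Ω
|Z| = √(1640² + 2412²) = 2917 Ω

2917 Ω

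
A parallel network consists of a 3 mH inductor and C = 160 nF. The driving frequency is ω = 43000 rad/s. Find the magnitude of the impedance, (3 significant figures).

X_L = ωL = 129 Ω
X_C = 1/(ωC) = 145 Ω
Parallel: admittances add. Y = 1/(jωL) + jωC
Y = (0 − j0.000872) S
|Y| = 0.000872 S → |Z| = 1/|Y| = 1150 Ω, ∠Z = −∠Y = 90.0°

1150 Ω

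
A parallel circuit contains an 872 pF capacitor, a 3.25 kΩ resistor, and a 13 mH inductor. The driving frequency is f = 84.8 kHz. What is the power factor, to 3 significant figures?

0.693

ω = 2πf = 532800 rad/s
X_L = ωL = 6930 Ω
X_C = 1/(ωC) = 2150 Ω
Parallel: admittances add. Y = 1/R + 1/(jωL) + jωC
Y = (0.000308 + j0.000320) S
|Y| = 0.000444 S → |Z| = 1/|Y| = 2250 Ω, ∠Z = −∠Y = -46.1°
cos φ = cos(-46.1°) = 0.693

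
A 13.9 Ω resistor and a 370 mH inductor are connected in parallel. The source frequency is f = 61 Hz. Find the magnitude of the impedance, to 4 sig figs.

ω = 2πf = 383.3 rad/s
X_L = ωL = 141.8 Ω
Parallel: admittances add. Y = 1/R + 1/(jωL)
Y = (0.07194 − j0.007052) S
|Y| = 0.07229 S → |Z| = 1/|Y| = 13.83 Ω, ∠Z = −∠Y = 5.598°

13.83 Ω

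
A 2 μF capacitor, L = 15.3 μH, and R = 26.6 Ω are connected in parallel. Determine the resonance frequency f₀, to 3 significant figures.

28.8 kHz

ω₀ = 1/√(LC) = 1/√(1.53e-05 × 2e-06) = 180800 rad/s
f₀ = ω₀/(2π) = 28.8 kHz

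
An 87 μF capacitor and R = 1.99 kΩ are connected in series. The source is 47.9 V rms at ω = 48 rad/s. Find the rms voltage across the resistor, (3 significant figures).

47.6 V

X_C = 1/(ωC) = 239 Ω
Z = 1990 − j239 Ω
|Z| = √(1990² + 239²) = 2000 Ω
I = V/|Z| = 23.9 mA
V_R = I·|Z_R| = 0.0239 × 1990 = 47.6 V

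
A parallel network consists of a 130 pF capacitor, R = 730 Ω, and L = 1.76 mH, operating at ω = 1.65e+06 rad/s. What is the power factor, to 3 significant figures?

X_L = ωL = 2900 Ω
X_C = 1/(ωC) = 4660 Ω
Parallel: admittances add. Y = 1/R + 1/(jωL) + jωC
Y = (0.00137 − j0.000130) S
|Y| = 0.00138 S → |Z| = 1/|Y| = 727 Ω, ∠Z = −∠Y = 5.42°
cos φ = cos(5.42°) = 0.996

0.996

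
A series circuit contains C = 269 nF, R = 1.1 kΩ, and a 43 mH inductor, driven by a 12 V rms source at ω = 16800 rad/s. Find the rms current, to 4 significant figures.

9.927 mA

X_L = ωL = 722.4 Ω
X_C = 1/(ωC) = 221.3 Ω
Net reactance X = X_L − X_C = 501.1 Ω
Z = 1100 + j501.1 Ω
|Z| = √(1100² + 501.1²) = 1209 Ω
I = V/|Z| = 12/1209 = 9.927 mA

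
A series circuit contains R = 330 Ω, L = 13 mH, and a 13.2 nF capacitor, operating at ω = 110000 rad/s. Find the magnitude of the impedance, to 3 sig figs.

811 Ω

X_L = ωL = 1430 Ω
X_C = 1/(ωC) = 689 Ω
Net reactance X = X_L − X_C = 741 Ω
Z = 330 + j741 Ω
|Z| = √(330² + 741²) = 811 Ω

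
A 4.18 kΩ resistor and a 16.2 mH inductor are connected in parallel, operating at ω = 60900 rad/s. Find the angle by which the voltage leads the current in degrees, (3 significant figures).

X_L = ωL = 987 Ω
Parallel: admittances add. Y = 1/R + 1/(jωL)
Y = (0.000239 − j0.00101) S
|Y| = 0.00104 S → |Z| = 1/|Y| = 960 Ω, ∠Z = −∠Y = 76.7°

76.7°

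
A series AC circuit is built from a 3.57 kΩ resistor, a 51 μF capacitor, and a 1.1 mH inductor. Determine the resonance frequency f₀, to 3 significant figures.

672 Hz

ω₀ = 1/√(LC) = 1/√(0.0011 × 5.1e-05) = 4222 rad/s
f₀ = ω₀/(2π) = 672 Hz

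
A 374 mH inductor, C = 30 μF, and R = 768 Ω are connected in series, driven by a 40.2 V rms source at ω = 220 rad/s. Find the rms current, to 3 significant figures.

52.1 mA

X_L = ωL = 82.3 Ω
X_C = 1/(ωC) = 152 Ω
Net reactance X = X_L − X_C = -69.2 Ω
Z = 768 − j69.2 Ω
|Z| = √(768² + 69.2²) = 771 Ω
I = V/|Z| = 40.2/771 = 52.1 mA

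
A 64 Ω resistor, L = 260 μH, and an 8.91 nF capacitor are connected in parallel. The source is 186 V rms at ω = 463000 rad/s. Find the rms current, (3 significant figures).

3.01 A

X_L = ωL = 120 Ω
X_C = 1/(ωC) = 242 Ω
Parallel: admittances add. Y = 1/R + 1/(jωL) + jωC
Y = (0.0156 − j0.00418) S
|Y| = 0.0162 S → |Z| = 1/|Y| = 61.8 Ω, ∠Z = −∠Y = 15.0°
I = V/|Z| = 186/61.8 = 3.01 A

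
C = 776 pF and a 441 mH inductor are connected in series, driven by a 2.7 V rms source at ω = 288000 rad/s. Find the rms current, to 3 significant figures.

X_L = ωL = 127000 Ω
X_C = 1/(ωC) = 4470 Ω
Net reactance X = X_L − X_C = 123000 Ω
Z = j123000 Ω
|Z| = √(0² + 123000²) = 123000 Ω
I = V/|Z| = 2.7/123000 = 22.0 μA

22.0 μA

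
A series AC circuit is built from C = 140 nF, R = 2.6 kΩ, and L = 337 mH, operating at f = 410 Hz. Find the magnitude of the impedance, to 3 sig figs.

3220 Ω

ω = 2πf = 2576 rad/s
X_L = ωL = 868 Ω
X_C = 1/(ωC) = 2770 Ω
Net reactance X = X_L − X_C = -1900 Ω
Z = 2600 − j1900 Ω
|Z| = √(2600² + 1900²) = 3220 Ω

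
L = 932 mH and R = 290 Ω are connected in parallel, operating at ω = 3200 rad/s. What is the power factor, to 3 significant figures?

0.995

X_L = ωL = 2980 Ω
Parallel: admittances add. Y = 1/R + 1/(jωL)
Y = (0.00345 − j0.000335) S
|Y| = 0.00346 S → |Z| = 1/|Y| = 289 Ω, ∠Z = −∠Y = 5.55°
cos φ = cos(5.55°) = 0.995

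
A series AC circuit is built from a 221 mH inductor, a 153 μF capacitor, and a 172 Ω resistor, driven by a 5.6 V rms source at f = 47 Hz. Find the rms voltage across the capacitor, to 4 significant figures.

ω = 2πf = 295.3 rad/s
X_L = ωL = 65.26 Ω
X_C = 1/(ωC) = 22.13 Ω
Net reactance X = X_L − X_C = 43.13 Ω
Z = 172.0 + j43.13 Ω
|Z| = √(172.0² + 43.13²) = 177.3 Ω
I = V/|Z| = 31.58 mA
V_C = I·|Z_C| = 0.03158 × 22.13 = 0.6990 V

0.6990 V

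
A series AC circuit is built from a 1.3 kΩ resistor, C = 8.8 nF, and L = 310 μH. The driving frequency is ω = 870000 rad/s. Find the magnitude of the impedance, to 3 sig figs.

X_L = ωL = 270 Ω
X_C = 1/(ωC) = 131 Ω
Net reactance X = X_L − X_C = 139 Ω
Z = 1300 + j139 Ω
|Z| = √(1300² + 139²) = 1310 Ω

1310 Ω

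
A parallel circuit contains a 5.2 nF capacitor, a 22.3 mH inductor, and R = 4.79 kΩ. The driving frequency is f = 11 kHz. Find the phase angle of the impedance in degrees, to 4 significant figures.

54.20°

ω = 2πf = 69120 rad/s
X_L = ωL = 1541 Ω
X_C = 1/(ωC) = 2782 Ω
Parallel: admittances add. Y = 1/R + 1/(jωL) + jωC
Y = (0.0002088 − j0.0002894) S
|Y| = 0.0003569 S → |Z| = 1/|Y| = 2802 Ω, ∠Z = −∠Y = 54.20°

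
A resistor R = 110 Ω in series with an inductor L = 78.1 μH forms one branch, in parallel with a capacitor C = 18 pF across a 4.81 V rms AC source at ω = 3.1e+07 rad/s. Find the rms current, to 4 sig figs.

707.1 μA

X_L = ωL = 2421 Ω
X_C = 1/(ωC) = 1792 Ω
Branch 1 (R+jX_L): Z₁ = 110.0 + j2421 Ω, |Z₁| = 2424 Ω
Branch 2 (−jX_C): Z₂ = −j1792 Ω
Parallel: Z = Z₁Z₂/(Z₁+Z₂), |Z| = 6802 Ω, ∠Z = -82.68°
I = V/|Z| = 4.81/6802 = 707.1 μA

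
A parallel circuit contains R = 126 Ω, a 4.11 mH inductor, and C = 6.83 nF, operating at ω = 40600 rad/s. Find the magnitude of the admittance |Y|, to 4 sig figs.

X_L = ωL = 166.9 Ω
X_C = 1/(ωC) = 3606 Ω
Parallel: admittances add. Y = 1/R + 1/(jωL) + jωC
Y = (0.007937 − j0.005716) S
|Y| = 0.009780 S → |Z| = 1/|Y| = 102.2 Ω, ∠Z = −∠Y = 35.76°

9.780 mS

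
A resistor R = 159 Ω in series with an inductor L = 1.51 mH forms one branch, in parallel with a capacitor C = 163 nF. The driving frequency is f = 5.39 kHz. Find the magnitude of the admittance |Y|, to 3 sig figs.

ω = 2πf = 33870 rad/s
X_L = ωL = 51.1 Ω
X_C = 1/(ωC) = 181 Ω
Branch 1 (R+jX_L): Z₁ = 159 + j51.1 Ω, |Z₁| = 167 Ω
Branch 2 (−jX_C): Z₂ = −j181 Ω
Parallel: Z = Z₁Z₂/(Z₁+Z₂), |Z| = 147 Ω, ∠Z = -32.9°
|Y| = 1/|Z| = 6.79 mS

6.79 mS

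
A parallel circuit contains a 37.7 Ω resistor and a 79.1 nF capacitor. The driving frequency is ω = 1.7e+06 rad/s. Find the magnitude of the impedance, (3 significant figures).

X_C = 1/(ωC) = 7.44 Ω
Parallel: admittances add. Y = 1/R + jωC
Y = (0.0265 + j0.134) S
|Y| = 0.137 S → |Z| = 1/|Y| = 7.30 Ω, ∠Z = −∠Y = -78.8°

7.30 Ω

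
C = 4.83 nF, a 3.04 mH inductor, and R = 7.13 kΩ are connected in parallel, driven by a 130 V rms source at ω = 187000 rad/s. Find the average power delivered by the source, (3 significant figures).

2.37 W

X_L = ωL = 568 Ω
X_C = 1/(ωC) = 1110 Ω
Parallel: admittances add. Y = 1/R + 1/(jωL) + jωC
Y = (0.000140 − j0.000856) S
|Y| = 0.000867 S → |Z| = 1/|Y| = 1150 Ω, ∠Z = −∠Y = 80.7°
I = V/|Z| = 113 mA
P = VI cos φ = 130 × 0.113 × cos(80.7°) = 2.37 W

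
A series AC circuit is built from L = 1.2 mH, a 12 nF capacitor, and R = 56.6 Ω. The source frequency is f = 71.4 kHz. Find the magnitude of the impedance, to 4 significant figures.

ω = 2πf = 448600 rad/s
X_L = ωL = 538.3 Ω
X_C = 1/(ωC) = 185.8 Ω
Net reactance X = X_L − X_C = 352.6 Ω
Z = 56.60 + j352.6 Ω
|Z| = √(56.60² + 352.6²) = 357.1 Ω

357.1 Ω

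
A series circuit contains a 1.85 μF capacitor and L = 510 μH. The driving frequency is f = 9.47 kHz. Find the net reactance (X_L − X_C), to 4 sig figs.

21.26 Ω

ω = 2πf = 59500 rad/s
X_L = ωL = 30.35 Ω
X_C = 1/(ωC) = 9.084 Ω
X = 30.35 − 9.084 = 21.26 Ω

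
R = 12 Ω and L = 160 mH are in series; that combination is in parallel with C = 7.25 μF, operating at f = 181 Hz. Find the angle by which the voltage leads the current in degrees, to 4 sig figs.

-82.59°

ω = 2πf = 1137 rad/s
X_L = ωL = 182.0 Ω
X_C = 1/(ωC) = 121.3 Ω
Branch 1 (R+jX_L): Z₁ = 12.00 + j182.0 Ω, |Z₁| = 182.4 Ω
Branch 2 (−jX_C): Z₂ = −j121.3 Ω
Parallel: Z = Z₁Z₂/(Z₁+Z₂), |Z| = 357.6 Ω, ∠Z = -82.59°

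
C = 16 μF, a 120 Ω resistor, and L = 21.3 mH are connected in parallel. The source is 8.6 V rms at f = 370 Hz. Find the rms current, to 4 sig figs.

ω = 2πf = 2325 rad/s
X_L = ωL = 49.52 Ω
X_C = 1/(ωC) = 26.88 Ω
Parallel: admittances add. Y = 1/R + 1/(jωL) + jωC
Y = (0.008333 + j0.01700) S
|Y| = 0.01893 S → |Z| = 1/|Y| = 52.81 Ω, ∠Z = −∠Y = -63.89°
I = V/|Z| = 8.6/52.81 = 162.8 mA

162.8 mA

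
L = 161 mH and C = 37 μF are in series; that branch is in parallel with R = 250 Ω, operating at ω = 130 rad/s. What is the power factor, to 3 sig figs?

X_L = ωL = 20.9 Ω
X_C = 1/(ωC) = 208 Ω
Branch 1: Z₁ = R = 250 Ω
Branch 2 (series LC): Z₂ = j(X_L − X_C) = −j187 Ω
Parallel: Z = Z₁Z₂/(Z₁+Z₂), |Z| = 150 Ω, ∠Z = -53.2°
cos φ = cos(-53.2°) = 0.599

0.599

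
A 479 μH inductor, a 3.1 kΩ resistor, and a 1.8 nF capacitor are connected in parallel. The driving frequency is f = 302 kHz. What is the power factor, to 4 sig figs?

ω = 2πf = 1.898e+06 rad/s
X_L = ωL = 908.9 Ω
X_C = 1/(ωC) = 292.8 Ω
Parallel: admittances add. Y = 1/R + 1/(jωL) + jωC
Y = (0.0003226 + j0.002315) S
|Y| = 0.002338 S → |Z| = 1/|Y| = 427.8 Ω, ∠Z = −∠Y = -82.07°
cos φ = cos(-82.07°) = 0.1380

0.1380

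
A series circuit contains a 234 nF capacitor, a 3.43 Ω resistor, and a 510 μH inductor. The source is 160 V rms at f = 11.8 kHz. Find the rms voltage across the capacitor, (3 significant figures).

ω = 2πf = 74140 rad/s
X_L = ωL = 37.8 Ω
X_C = 1/(ωC) = 57.6 Ω
Net reactance X = X_L − X_C = -19.8 Ω
Z = 3.43 − j19.8 Ω
|Z| = √(3.43² + 19.8²) = 20.1 Ω
I = V/|Z| = 7.95 A
V_C = I·|Z_C| = 7.95 × 57.6 = 458 V

458 V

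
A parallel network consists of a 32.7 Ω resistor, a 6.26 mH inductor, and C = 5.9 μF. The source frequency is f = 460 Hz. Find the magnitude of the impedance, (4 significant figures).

20.43 Ω

ω = 2πf = 2890 rad/s
X_L = ωL = 18.09 Ω
X_C = 1/(ωC) = 58.64 Ω
Parallel: admittances add. Y = 1/R + 1/(jωL) + jωC
Y = (0.03058 − j0.03822) S
|Y| = 0.04895 S → |Z| = 1/|Y| = 20.43 Ω, ∠Z = −∠Y = 51.33°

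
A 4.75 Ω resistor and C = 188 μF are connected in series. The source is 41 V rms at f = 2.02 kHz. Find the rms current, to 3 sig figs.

8.60 A

ω = 2πf = 12690 rad/s
X_C = 1/(ωC) = 0.419 Ω
Z = 4.75 − j0.419 Ω
|Z| = √(4.75² + 0.419²) = 4.77 Ω
I = V/|Z| = 41/4.77 = 8.60 A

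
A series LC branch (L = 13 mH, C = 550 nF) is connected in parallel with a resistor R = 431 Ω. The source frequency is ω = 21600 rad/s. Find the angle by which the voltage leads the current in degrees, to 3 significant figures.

X_L = ωL = 281 Ω
X_C = 1/(ωC) = 84.2 Ω
Branch 1: Z₁ = R = 431 Ω
Branch 2 (series LC): Z₂ = j(X_L − X_C) = j197 Ω
Parallel: Z = Z₁Z₂/(Z₁+Z₂), |Z| = 179 Ω, ∠Z = 65.5°

65.5°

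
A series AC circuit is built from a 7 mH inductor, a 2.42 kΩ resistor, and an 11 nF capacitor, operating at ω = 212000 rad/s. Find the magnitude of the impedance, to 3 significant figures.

X_L = ωL = 1480 Ω
X_C = 1/(ωC) = 429 Ω
Net reactance X = X_L − X_C = 1060 Ω
Z = 2420 + j1060 Ω
|Z| = √(2420² + 1060²) = 2640 Ω

2640 Ω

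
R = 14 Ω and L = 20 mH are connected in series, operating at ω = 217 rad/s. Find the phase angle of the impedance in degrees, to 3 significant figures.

17.2°

X_L = ωL = 4.34 Ω
Z = 14.0 + j4.34 Ω
|Z| = √(14.0² + 4.34²) = 14.7 Ω
∠Z = arctan(4.34/14.0) = 17.2°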